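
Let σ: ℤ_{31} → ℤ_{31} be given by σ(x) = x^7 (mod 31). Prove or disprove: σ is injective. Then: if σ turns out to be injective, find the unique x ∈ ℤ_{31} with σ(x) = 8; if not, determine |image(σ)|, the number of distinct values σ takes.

Since 31 is prime, the nonzero elements of ℤ_{31} form a cyclic group of order 30.
As gcd(7, 30) = 1, raising to the 7th power is a bijection on this group: if x_1^7 ≡ x_2^7 then (x_1x_2^{−1})^7 = 1, and the only element of order dividing gcd(7, 30) = 1 is 1, so x_1 = x_2.
With σ(0) = 0 this makes σ injective on all of ℤ_{31}, hence bijective (finite equal-size domain and codomain). In particular σ is injective.
Since σ is injective, we find the preimage of 8. The inverse of x ↦ x^7 on (ℤ_{31})^× is x ↦ x^13, because 7·13 = 91 = 3·30 + 1 ≡ 1 (mod 30) and x^{30} = 1 for x ≠ 0 (Fermat). So σ⁻¹(8) = 8^13 mod 31.
Repeated squaring mod 31: 8^1 ≡ 8, 8^2 ≡ 8² = 64 ≡ 2, 8^4 ≡ 2² = 4, 8^8 ≡ 4² = 16. Since 13 = 8 + 4 + 1, 8^13 ≡ 16·4·8: 16·4 = 64 ≡ 2, then 2·8 = 16. So 8^13 ≡ 16 (mod 31).
Hence σ⁻¹(8) = 16.

16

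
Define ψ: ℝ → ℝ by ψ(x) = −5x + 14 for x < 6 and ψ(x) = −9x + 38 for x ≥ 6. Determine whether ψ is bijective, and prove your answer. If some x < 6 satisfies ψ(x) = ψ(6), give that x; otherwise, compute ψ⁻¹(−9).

23/5

Both pieces are strictly decreasing (slopes −5 and −9), so each is injective on its own interval.
The left piece maps (−∞, 6) onto (−16, ∞); the right piece maps [6, ∞) onto (−∞, −16].
Since −16 = −16, the images partition ℝ: ψ is injective and surjective, hence bijective.
Because the two images are disjoint, no x < 6 has ψ(x) = ψ(6), so we compute ψ⁻¹(−9): −9 lies in (−16, ∞), so solve −5x + 14 = −9: x = (−9 − 14)/(−5) = 23/5.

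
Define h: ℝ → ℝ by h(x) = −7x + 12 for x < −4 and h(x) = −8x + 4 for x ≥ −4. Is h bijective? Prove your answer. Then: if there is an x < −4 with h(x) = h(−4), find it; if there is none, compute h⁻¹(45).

Both pieces are strictly decreasing (slopes −7 and −8), so each is injective on its own interval.
The left piece maps (−∞, −4) onto (40, ∞); the right piece maps [−4, ∞) onto (−∞, 36].
The images leave a gap (40 has no preimage), so h is not surjective, hence not bijective.
Because the two images are disjoint, no x < −4 has h(x) = h(−4), so we compute h⁻¹(45): 45 lies in (40, ∞), so solve −7x + 12 = 45: x = (45 − 12)/(−7) = −33/7.

-33/7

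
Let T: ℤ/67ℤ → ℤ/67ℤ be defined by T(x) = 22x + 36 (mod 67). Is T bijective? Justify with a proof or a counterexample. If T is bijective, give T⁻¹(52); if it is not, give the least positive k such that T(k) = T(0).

If T(u) = T(v), then 22u ≡ 22v (mod 67). Because gcd(22, 67) = 1, we may cancel 22 to get u ≡ v (mod 67).
We now compute 22⁻¹ mod 67 explicitly. Euclid's algorithm: 67 = 3·22 + 1; back-substituting gives 1 = 64·22 − 21·67, so 22⁻¹ ≡ 64 (mod 67).
Then y ↦ 64(y − 36) is a two-sided inverse to T, so every y ∈ ℤ/67ℤ has a preimage.
Therefore T is bijective.
Since T is bijective, we compute T⁻¹(52): solve 22x + 36 ≡ 52 (mod 67), i.e. 22x ≡ 16 (mod 67).
Multiplying by 22⁻¹ = 64 gives x ≡ 64·16 = 1024 = 15·67 + 19 ≡ 19 (mod 67).
Check: T(19) = 22·19 + 36 = 454 = 6·67 + 52 ≡ 52 (mod 67).

19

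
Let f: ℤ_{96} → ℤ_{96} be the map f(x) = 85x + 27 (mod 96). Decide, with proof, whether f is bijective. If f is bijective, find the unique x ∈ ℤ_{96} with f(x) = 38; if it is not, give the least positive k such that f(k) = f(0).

95

If f(x_1) = f(x_2), then 85x_1 ≡ 85x_2 (mod 96). Because gcd(85, 96) = 1, we may cancel 85 to get x_1 ≡ x_2 (mod 96).
We now compute 85⁻¹ mod 96 explicitly. Euclid's algorithm: 96 = 1·85 + 11, 85 = 7·11 + 8, 11 = 1·8 + 3, 8 = 2·3 + 2, 3 = 1·2 + 1; back-substituting gives 1 = 61·85 − 54·96, so 85⁻¹ ≡ 61 (mod 96).
Then y ↦ 61(y − 27) is a two-sided inverse to f, so every y ∈ ℤ_{96} has a preimage.
Therefore f is bijective.
Since f is bijective, we compute f⁻¹(38): solve 85x + 27 ≡ 38 (mod 96), i.e. 85x ≡ 11 (mod 96).
Multiplying by 85⁻¹ = 61 gives x ≡ 61·11 = 671 = 6·96 + 95 ≡ 95 (mod 96).
Check: f(95) = 85·95 + 27 = 8102 = 84·96 + 38 ≡ 38 (mod 96).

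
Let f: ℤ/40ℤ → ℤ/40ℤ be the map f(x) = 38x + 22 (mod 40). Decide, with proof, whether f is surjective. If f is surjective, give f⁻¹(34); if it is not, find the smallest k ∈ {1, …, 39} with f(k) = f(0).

20

By definition, f is surjective if every y in the codomain equals f(x) for some x in the domain.
Since gcd(38, 40) = 2, we have 38x ≡ 0 (mod 2) for all x, so f(x) ≡ 0 (mod 2).
But 1 ≢ 0 (mod 2), so 1 ∈ ℤ/40ℤ has no preimage. Hence f is not surjective.
Since f is not surjective, we find the least positive k with f(k) = f(0): this means 38k ≡ 0 (mod 40), i.e. 40 ∣ 38k. Since gcd(38, 40) = 2, dividing through by 2 this holds exactly when 20 ∣ 19k, and as gcd(19, 20) = 1, exactly when 20 ∣ k.
The smallest positive such k is 20.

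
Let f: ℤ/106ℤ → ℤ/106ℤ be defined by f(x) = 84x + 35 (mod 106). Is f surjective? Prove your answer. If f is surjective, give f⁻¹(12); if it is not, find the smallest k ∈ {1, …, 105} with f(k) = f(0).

53

Recall that f is surjective if every y in the codomain equals f(x) for some x in the domain.
Since gcd(84, 106) = 2, we have 84x ≡ 0 (mod 2) for all x, so f(x) ≡ 1 (mod 2).
But 0 ≢ 1 (mod 2), so 0 ∈ ℤ/106ℤ has no preimage. So f is not surjective.
Since f is not surjective, we find the least positive k with f(k) = f(0): this means 84k ≡ 0 (mod 106), i.e. 106 ∣ 84k. Since gcd(84, 106) = 2, dividing through by 2 this holds exactly when 53 ∣ 42k, and as gcd(42, 53) = 1, exactly when 53 ∣ k.
The smallest positive such k is 53.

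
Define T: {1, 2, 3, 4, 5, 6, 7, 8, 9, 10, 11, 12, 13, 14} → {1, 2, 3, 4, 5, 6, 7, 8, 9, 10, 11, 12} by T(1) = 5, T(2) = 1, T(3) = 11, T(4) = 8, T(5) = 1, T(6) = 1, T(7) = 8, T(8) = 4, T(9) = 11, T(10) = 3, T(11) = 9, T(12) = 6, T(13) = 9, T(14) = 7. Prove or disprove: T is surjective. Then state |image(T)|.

9

No element maps to 2, so T is not surjective.
The image of T is {1, 3, 4, 5, 6, 7, 8, 9, 11}, which has 9 elements.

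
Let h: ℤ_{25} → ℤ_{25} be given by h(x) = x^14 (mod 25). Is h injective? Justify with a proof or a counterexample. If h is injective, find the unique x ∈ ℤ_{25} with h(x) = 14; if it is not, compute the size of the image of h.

11

h(0) = 0^14 = 0.
h(5): Repeated squaring mod 25: 5^1 ≡ 5, 5^2 ≡ 5² = 25 ≡ 0, 5^4 ≡ 0² = 0, 5^8 ≡ 0² = 0. Since 14 = 8 + 4 + 2, 5^14 ≡ 0·0·0: 0·0 = 0, then 0·0 = 0. So 5^14 ≡ 0 (mod 25).
So h(0) = h(5) = 0 while 0 ≠ 5, therefore h is not injective.
Since h is not injective, we determine |image(h)|. Computing x^14 mod 25 for each x (by repeated squaring, reducing mod 25 at every step), the values h(0), h(1), …, h(24) are: 0, 1, 9, 19, 6, 0, 21, 24, 4, 11, 0, 16, 14, 14, 16, 0, 11, 4, 24, 21, 0, 6, 19, 9, 1.
The distinct values are {0, 1, 4, 6, 9, 11, 14, 16, 19, 21, 24}; there are 11 of them.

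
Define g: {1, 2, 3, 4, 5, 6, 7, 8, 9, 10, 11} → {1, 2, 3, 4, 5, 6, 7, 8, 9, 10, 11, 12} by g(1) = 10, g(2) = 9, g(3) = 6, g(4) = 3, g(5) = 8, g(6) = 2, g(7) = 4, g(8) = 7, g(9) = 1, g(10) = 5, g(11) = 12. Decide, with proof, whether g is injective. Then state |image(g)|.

The values g(1), …, g(11) are 10, 9, 6, 3, 8, 2, 4, 7, 1, 5, 12 — all distinct.
So g(a) = g(b) only when a = b, and g is injective.
The image of g is {1, 2, 3, 4, 5, 6, 7, 8, 9, 10, 12}, which has 11 elements.

11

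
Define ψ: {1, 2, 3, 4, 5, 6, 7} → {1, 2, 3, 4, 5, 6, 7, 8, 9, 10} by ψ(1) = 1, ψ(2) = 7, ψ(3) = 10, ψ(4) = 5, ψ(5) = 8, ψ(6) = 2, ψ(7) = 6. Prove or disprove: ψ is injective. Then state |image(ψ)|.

7

The values ψ(1), …, ψ(7) are 1, 7, 10, 5, 8, 2, 6 — all distinct.
So ψ(s) = ψ(t) only when s = t, and ψ is injective.
The image of ψ is {1, 2, 5, 6, 7, 8, 10}, which has 7 elements.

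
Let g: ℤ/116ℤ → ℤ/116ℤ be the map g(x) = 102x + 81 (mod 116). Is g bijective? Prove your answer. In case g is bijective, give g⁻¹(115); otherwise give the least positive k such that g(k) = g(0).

58

By definition, injectivity means: for all s, t in the domain, g(s) = g(t) implies s = t.
We have gcd(102, 116) = 2 > 1. Taking s = 0 and t = 58: g(0) = 81 and g(58) = 102·58 + 81 = 5997 ≡ 81 (mod 116).
So g(0) = g(58) while 0 ≠ 58, hence g is not injective, hence not bijective.
Since g is not bijective, we find the least positive k with g(k) = g(0): this means 102k ≡ 0 (mod 116), i.e. 116 ∣ 102k. Since gcd(102, 116) = 2, dividing through by 2 this holds exactly when 58 ∣ 51k, and as gcd(51, 58) = 1, exactly when 58 ∣ k.
The smallest positive such k is 58.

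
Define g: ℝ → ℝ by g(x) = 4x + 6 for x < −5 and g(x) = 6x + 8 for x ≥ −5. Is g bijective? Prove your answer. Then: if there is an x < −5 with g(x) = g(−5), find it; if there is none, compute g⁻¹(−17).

Both pieces are strictly increasing (slopes 4 and 6), so each is injective on its own interval.
The left piece maps (−∞, −5) onto (−∞, −14); the right piece maps [−5, ∞) onto [−22, ∞).
These images overlap. In particular g(−5) = −22 (right piece), and solving 4x + 6 = −22 on the left piece gives x = −7 < −5.
So g(−7) = g(−5) with −7 ≠ −5, and g is not injective, hence not bijective. This x = −7 is the requested value below −5.

-7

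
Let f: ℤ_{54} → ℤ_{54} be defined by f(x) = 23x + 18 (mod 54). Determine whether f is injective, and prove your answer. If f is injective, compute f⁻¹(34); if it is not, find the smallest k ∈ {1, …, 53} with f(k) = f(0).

If f(a) = f(b), then 23a ≡ 23b (mod 54). Because gcd(23, 54) = 1, we may cancel 23 to get a ≡ b (mod 54).
So f is injective.
We now compute 23⁻¹ mod 54 explicitly. Euclid's algorithm: 54 = 2·23 + 8, 23 = 2·8 + 7, 8 = 1·7 + 1; back-substituting gives 1 = 47·23 − 20·54, so 23⁻¹ ≡ 47 (mod 54).
Since f is injective, we compute f⁻¹(34): solve 23x + 18 ≡ 34 (mod 54), i.e. 23x ≡ 16 (mod 54).
Multiplying by 23⁻¹ = 47 gives x ≡ 47·16 = 752 = 13·54 + 50 ≡ 50 (mod 54).
Check: f(50) = 23·50 + 18 = 1168 = 21·54 + 34 ≡ 34 (mod 54).

50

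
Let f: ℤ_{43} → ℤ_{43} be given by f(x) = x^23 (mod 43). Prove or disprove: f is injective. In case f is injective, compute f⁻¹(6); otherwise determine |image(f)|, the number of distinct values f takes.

Since 43 is prime, the nonzero elements of ℤ_{43} form a cyclic group of order 42.
As gcd(23, 42) = 1, raising to the 23rd power is a bijection on this group: if a^23 ≡ b^23 then (ab^{−1})^23 = 1, and the only element of order dividing gcd(23, 42) = 1 is 1, so a = b.
With f(0) = 0 this makes f injective on all of ℤ_{43}, hence bijective (finite equal-size domain and codomain). In particular f is injective.
Since f is injective, we find the preimage of 6. The inverse of x ↦ x^23 on (ℤ_{43})^× is x ↦ x^11, because 23·11 = 253 = 6·42 + 1 ≡ 1 (mod 42) and x^{42} = 1 for x ≠ 0 (Fermat). So f⁻¹(6) = 6^11 mod 43.
Repeated squaring mod 43: 6^1 ≡ 6, 6^2 ≡ 6² = 36, 6^4 ≡ 36² = 1296 ≡ 6, 6^8 ≡ 6² = 36. Since 11 = 8 + 2 + 1, 6^11 ≡ 36·36·6: 36·36 = 1296 ≡ 6, then 6·6 = 36. So 6^11 ≡ 36 (mod 43).
Hence f⁻¹(6) = 36.

36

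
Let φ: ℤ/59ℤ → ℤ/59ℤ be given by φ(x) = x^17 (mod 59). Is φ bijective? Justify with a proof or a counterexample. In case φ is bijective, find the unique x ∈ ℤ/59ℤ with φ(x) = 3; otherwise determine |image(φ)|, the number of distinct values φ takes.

28

Since 59 is prime, the nonzero elements of ℤ/59ℤ form a cyclic group of order 58.
As gcd(17, 58) = 1, raising to the 17th power is a bijection on this group: if u^17 ≡ v^17 then (uv^{−1})^17 = 1, and the only element of order dividing gcd(17, 58) = 1 is 1, so u = v.
With φ(0) = 0 this makes φ injective on all of ℤ/59ℤ, hence bijective (finite equal-size domain and codomain). In particular φ is bijective.
Since φ is bijective, we find the preimage of 3. The inverse of x ↦ x^17 on (ℤ/59ℤ)^× is x ↦ x^41, because 17·41 = 697 = 12·58 + 1 ≡ 1 (mod 58) and x^{58} = 1 for x ≠ 0 (Fermat). So φ⁻¹(3) = 3^41 mod 59.
Repeated squaring mod 59: 3^1 ≡ 3, 3^2 ≡ 3² = 9, 3^4 ≡ 9² = 81 ≡ 22, 3^8 ≡ 22² = 484 ≡ 12, 3^16 ≡ 12² = 144 ≡ 26, 3^32 ≡ 26² = 676 ≡ 27. Since 41 = 32 + 8 + 1, 3^41 ≡ 27·12·3: 27·12 = 324 ≡ 29, then 29·3 = 87 ≡ 28. So 3^41 ≡ 28 (mod 59).
Hence φ⁻¹(3) = 28.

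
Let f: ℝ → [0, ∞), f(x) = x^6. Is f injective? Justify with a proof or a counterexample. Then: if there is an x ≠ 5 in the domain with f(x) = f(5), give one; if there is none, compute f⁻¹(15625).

-5

f(5) = 15625 = (−5)^6 = f(−5) (since 6 is even), with 5 ≠ −5. So f is not injective.
For the follow-up, such an x exists: taking x = −5 ∈ ℝ gives f(−5) = 15625 = f(5) with −5 ≠ 5.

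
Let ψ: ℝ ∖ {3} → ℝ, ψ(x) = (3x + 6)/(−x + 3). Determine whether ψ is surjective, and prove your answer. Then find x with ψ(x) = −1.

-9/2

If ψ(x) = −3, cross-multiplying gives −1(3x + 6) = 3(−x + 3), which simplifies to −6 = 9 — false.  So −3 has no preimage and ψ is not surjective.
Solving ψ(x) = −1: cross-multiplying gives 3x + 6 = −1(−x + 3), which rearranges to 2x = −9, so x = −9/2.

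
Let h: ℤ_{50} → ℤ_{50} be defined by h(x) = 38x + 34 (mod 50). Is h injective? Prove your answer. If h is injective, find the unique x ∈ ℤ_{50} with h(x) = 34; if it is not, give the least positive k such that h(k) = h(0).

Recall: injectivity means: for all u, v in the domain, h(u) = h(v) implies u = v.
We have gcd(38, 50) = 2 > 1. Taking u = 0 and v = 25: h(0) = 34 and h(25) = 38·25 + 34 = 984 ≡ 34 (mod 50).
So h(0) = h(25) while 0 ≠ 25, thus h is not injective.
Since h is not injective, we find the least positive k with h(k) = h(0): this means 38k ≡ 0 (mod 50), i.e. 50 ∣ 38k. Since gcd(38, 50) = 2, dividing through by 2 this holds exactly when 25 ∣ 19k, and as gcd(19, 25) = 1, exactly when 25 ∣ k.
The smallest positive such k is 25.

25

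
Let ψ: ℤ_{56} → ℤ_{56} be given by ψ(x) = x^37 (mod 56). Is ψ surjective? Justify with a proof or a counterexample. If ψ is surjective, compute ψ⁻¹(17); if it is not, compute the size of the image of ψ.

35

ψ(0) = 0^37 = 0.
ψ(14): Repeated squaring mod 56: 14^1 ≡ 14, 14^2 ≡ 14² = 196 ≡ 28, 14^4 ≡ 28² = 784 ≡ 0, 14^8 ≡ 0² = 0, 14^16 ≡ 0² = 0, 14^32 ≡ 0² = 0. Since 37 = 32 + 4 + 1, 14^37 ≡ 0·0·14: 0·0 = 0, then 0·14 = 0. So 14^37 ≡ 0 (mod 56).
So ψ(0) = ψ(14) = 0 while 0 ≠ 14, thus ψ is not injective.
A non-injective map from the 56-element set ℤ_{56} to itself takes at most 55 distinct values, so it cannot be surjective. Hence ψ is not surjective.
Since ψ is not surjective, we determine |image(ψ)|. Computing x^37 mod 56 for each x (by repeated squaring, reducing mod 56 at every step), the values ψ(0), ψ(1), …, ψ(55) are: 0, 1, 16, 3, 32, 5, 48, 7, 8, 9, 24, 11, 40, 13, 0, 15, 16, 17, 32, 19, 48, 21, 8, 23, 24, 25, 40, 27, 0, 29, 16, 31, 32, 33, 48, 35, 8, 37, 24, 39, 40, 41, 0, 43, 16, 45, 32, 47, 48, 49, 8, 51, 24, 53, 40, 55.
The distinct values are {0, 1, 3, 5, 7, 8, 9, 11, 13, 15, 16, 17, 19, 21, 23, 24, 25, 27, 29, 31, 32, 33, 35, 37, 39, 40, 41, 43, 45, 47, 48, 49, 51, 53, 55}; there are 35 of them.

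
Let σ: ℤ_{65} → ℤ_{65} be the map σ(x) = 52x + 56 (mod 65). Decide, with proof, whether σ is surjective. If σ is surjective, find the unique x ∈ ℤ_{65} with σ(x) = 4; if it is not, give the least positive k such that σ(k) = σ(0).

5

Since gcd(52, 65) = 13, we have 52x ≡ 0 (mod 13) for all x, so σ(x) ≡ 4 (mod 13).
But 0 ≢ 4 (mod 13), so 0 ∈ ℤ_{65} has no preimage. So σ is not surjective.
Since σ is not surjective, we find the least positive k with σ(k) = σ(0): this means 52k ≡ 0 (mod 65), i.e. 65 ∣ 52k. Since gcd(52, 65) = 13, dividing through by 13 this holds exactly when 5 ∣ 4k, and as gcd(4, 5) = 1, exactly when 5 ∣ k.
The smallest positive such k is 5.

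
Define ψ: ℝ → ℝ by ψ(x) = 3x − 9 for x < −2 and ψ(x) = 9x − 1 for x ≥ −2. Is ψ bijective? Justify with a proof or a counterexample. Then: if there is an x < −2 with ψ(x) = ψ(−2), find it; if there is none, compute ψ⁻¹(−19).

Both pieces are strictly increasing (slopes 3 and 9), so each is injective on its own interval.
The left piece maps (−∞, −2) onto (−∞, −15); the right piece maps [−2, ∞) onto [−19, ∞).
These images overlap. In particular ψ(−2) = −19 (right piece), and solving 3x − 9 = −19 on the left piece gives x = −10/3 < −2.
So ψ(−10/3) = ψ(−2) with −10/3 ≠ −2, and ψ is not injective, hence not bijective. This x = −10/3 is the requested value below −2.

-10/3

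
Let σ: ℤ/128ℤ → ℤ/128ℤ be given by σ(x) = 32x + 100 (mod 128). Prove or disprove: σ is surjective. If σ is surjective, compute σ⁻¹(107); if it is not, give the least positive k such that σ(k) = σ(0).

Since gcd(32, 128) = 32, we have 32x ≡ 0 (mod 32) for all x, so σ(x) ≡ 4 (mod 32).
But 0 ≢ 4 (mod 32), so 0 ∈ ℤ/128ℤ has no preimage. Therefore σ is not surjective.
Since σ is not surjective, we find the least positive k with σ(k) = σ(0): this means 32k ≡ 0 (mod 128), i.e. 128 ∣ 32k. Since gcd(32, 128) = 32, dividing through by 32 this holds exactly when 4 ∣ k.
The smallest positive such k is 4.

4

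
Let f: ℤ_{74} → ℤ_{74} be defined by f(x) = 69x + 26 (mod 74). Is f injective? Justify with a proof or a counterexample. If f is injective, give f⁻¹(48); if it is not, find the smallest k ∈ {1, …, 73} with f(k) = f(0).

If f(a) = f(b), then 69a ≡ 69b (mod 74). Because gcd(69, 74) = 1, we may cancel 69 to get a ≡ b (mod 74).
Therefore f is injective.
We now compute 69⁻¹ mod 74 explicitly. Euclid's algorithm: 74 = 1·69 + 5, 69 = 13·5 + 4, 5 = 1·4 + 1; back-substituting gives 1 = 59·69 − 55·74, so 69⁻¹ ≡ 59 (mod 74).
Since f is injective, we compute f⁻¹(48): solve 69x + 26 ≡ 48 (mod 74), i.e. 69x ≡ 22 (mod 74).
Multiplying by 69⁻¹ = 59 gives x ≡ 59·22 = 1298 = 17·74 + 40 ≡ 40 (mod 74).
Check: f(40) = 69·40 + 26 = 2786 = 37·74 + 48 ≡ 48 (mod 74).

40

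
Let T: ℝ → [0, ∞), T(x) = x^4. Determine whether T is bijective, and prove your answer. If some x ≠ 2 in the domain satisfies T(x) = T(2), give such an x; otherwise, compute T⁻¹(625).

-2

T(2) = 16 = (−2)^4 = T(−2) (since 4 is even), with 2 ≠ −2. So T is not injective, hence not bijective.
For the follow-up, such an x exists: taking x = −2 ∈ ℝ gives T(−2) = 16 = T(2) with −2 ≠ 2.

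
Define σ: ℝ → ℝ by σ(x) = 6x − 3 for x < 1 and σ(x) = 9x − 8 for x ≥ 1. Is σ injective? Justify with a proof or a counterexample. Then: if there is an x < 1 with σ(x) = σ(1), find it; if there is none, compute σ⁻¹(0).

2/3

Both pieces are strictly increasing (slopes 6 and 9), so each is injective on its own interval.
The left piece maps (−∞, 1) onto (−∞, 3); the right piece maps [1, ∞) onto [1, ∞).
These images overlap. In particular σ(1) = 1 (right piece), and solving 6x − 3 = 1 on the left piece gives x = 2/3 < 1.
So σ(2/3) = σ(1) with 2/3 ≠ 1, and σ is not injective. This x = 2/3 is the requested value below 1.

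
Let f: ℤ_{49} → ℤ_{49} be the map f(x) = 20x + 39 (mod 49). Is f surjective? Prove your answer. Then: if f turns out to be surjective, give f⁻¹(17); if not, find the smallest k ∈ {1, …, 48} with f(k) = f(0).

Recall: f is surjective if every y in the codomain equals f(x) for some x in the domain.
Since gcd(20, 49) = 1, 20 is invertible modulo 49. Euclid's algorithm: 49 = 2·20 + 9, 20 = 2·9 + 2, 9 = 4·2 + 1; back-substituting gives 1 = 27·20 − 11·49, so 20⁻¹ ≡ 27 (mod 49).
For any y ∈ ℤ_{49}, x = 27(y − 39) mod 49 satisfies f(x) = 20·27(y − 39) + 39 ≡ y (since 20·27 ≡ 1 mod 49). So every y has a preimage.
Therefore f is surjective.
Since f is surjective, we compute f⁻¹(17): solve 20x + 39 ≡ 17 (mod 49), i.e. 20x ≡ 27 (mod 49).
Multiplying by 20⁻¹ = 27 gives x ≡ 27·27 = 729 = 14·49 + 43 ≡ 43 (mod 49).
Check: f(43) = 20·43 + 39 = 899 = 18·49 + 17 ≡ 17 (mod 49).

43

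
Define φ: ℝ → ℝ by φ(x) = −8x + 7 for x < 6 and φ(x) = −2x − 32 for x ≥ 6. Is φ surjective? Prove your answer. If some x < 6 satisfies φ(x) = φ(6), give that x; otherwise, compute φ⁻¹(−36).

43/8

Both pieces are strictly decreasing (slopes −8 and −2), so each is injective on its own interval.
The left piece maps (−∞, 6) onto (−41, ∞); the right piece maps [6, ∞) onto (−∞, −44].
The union (−41, ∞) ∪ (−∞, −44] omits the interval between −41 and −44; in particular −41 has no preimage. So φ is not surjective.
Because the two images are disjoint, no x < 6 has φ(x) = φ(6), so we compute φ⁻¹(−36): −36 lies in (−41, ∞), so solve −8x + 7 = −36: x = (−36 − 7)/(−8) = 43/8.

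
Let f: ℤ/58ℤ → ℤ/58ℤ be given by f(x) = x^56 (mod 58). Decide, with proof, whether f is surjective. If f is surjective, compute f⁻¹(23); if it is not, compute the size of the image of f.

4

f(1) = 1^56 = 1.
f(3): Repeated squaring mod 58: 3^1 ≡ 3, 3^2 ≡ 3² = 9, 3^4 ≡ 9² = 81 ≡ 23, 3^8 ≡ 23² = 529 ≡ 7, 3^16 ≡ 7² = 49, 3^32 ≡ 49² = 2401 ≡ 23. Since 56 = 32 + 16 + 8, 3^56 ≡ 23·49·7: 23·49 = 1127 ≡ 25, then 25·7 = 175 ≡ 1. So 3^56 ≡ 1 (mod 58).
So f(1) = f(3) = 1 while 1 ≠ 3, hence f is not injective.
A non-injective map from the 58-element set ℤ/58ℤ to itself takes at most 57 distinct values, so it cannot be surjective. Hence f is not surjective.
Since f is not surjective, we determine |image(f)|. Computing x^56 mod 58 for each x (by repeated squaring, reducing mod 58 at every step), the values f(0), f(1), …, f(57) are: 0, 1, 30, 1, 30, 1, 30, 1, 30, 1, 30, 1, 30, 1, 30, 1, 30, 1, 30, 1, 30, 1, 30, 1, 30, 1, 30, 1, 30, 29, 30, 1, 30, 1, 30, 1, 30, 1, 30, 1, 30, 1, 30, 1, 30, 1, 30, 1, 30, 1, 30, 1, 30, 1, 30, 1, 30, 1.
The distinct values are {0, 1, 29, 30}; there are 4 of them.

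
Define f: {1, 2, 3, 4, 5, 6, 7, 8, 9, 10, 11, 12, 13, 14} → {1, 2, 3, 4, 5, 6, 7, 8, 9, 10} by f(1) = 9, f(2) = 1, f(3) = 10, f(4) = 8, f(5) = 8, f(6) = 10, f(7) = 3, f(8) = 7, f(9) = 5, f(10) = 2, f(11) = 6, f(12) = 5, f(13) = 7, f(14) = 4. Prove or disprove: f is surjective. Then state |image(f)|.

Every element of the codomain has a preimage: 1 = f(2), 2 = f(10), 3 = f(7), 4 = f(14), 5 = f(9), 6 = f(11), 7 = f(8), 8 = f(4), 9 = f(1), 10 = f(3).
Therefore f is surjective.
The image of f is {1, 2, 3, 4, 5, 6, 7, 8, 9, 10}, which has 10 elements.

10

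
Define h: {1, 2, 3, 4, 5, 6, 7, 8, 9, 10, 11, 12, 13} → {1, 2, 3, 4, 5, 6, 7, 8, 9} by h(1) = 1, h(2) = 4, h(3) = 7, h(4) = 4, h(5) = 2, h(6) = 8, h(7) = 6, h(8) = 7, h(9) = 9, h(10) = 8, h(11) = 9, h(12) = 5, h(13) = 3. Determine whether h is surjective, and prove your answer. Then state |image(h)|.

Every element of the codomain has a preimage: 1 = h(1), 2 = h(5), 3 = h(13), 4 = h(2), 5 = h(12), 6 = h(7), 7 = h(3), 8 = h(6), 9 = h(9).
So h is surjective.
The image of h is {1, 2, 3, 4, 5, 6, 7, 8, 9}, which has 9 elements.

9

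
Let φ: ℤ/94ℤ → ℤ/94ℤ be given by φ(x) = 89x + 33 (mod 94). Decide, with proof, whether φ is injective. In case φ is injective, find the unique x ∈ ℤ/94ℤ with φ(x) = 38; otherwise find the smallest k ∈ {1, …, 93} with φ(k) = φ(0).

93

If φ(s) = φ(t), then 89s ≡ 89t (mod 94). Because gcd(89, 94) = 1, we may cancel 89 to get s ≡ t (mod 94).
Therefore φ is injective.
We now compute 89⁻¹ mod 94 explicitly. Euclid's algorithm: 94 = 1·89 + 5, 89 = 17·5 + 4, 5 = 1·4 + 1; back-substituting gives 1 = 75·89 − 71·94, so 89⁻¹ ≡ 75 (mod 94).
Since φ is injective, we compute φ⁻¹(38): solve 89x + 33 ≡ 38 (mod 94), i.e. 89x ≡ 5 (mod 94).
Multiplying by 89⁻¹ = 75 gives x ≡ 75·5 = 375 = 3·94 + 93 ≡ 93 (mod 94).
Check: φ(93) = 89·93 + 33 = 8310 = 88·94 + 38 ≡ 38 (mod 94).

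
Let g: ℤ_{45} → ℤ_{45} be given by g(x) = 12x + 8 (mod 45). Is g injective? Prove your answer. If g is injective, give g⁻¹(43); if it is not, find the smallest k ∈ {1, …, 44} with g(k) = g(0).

We have gcd(12, 45) = 3 > 1. Taking u = 0 and v = 15: g(0) = 8 and g(15) = 12·15 + 8 = 188 ≡ 8 (mod 45).
So g(0) = g(15) while 0 ≠ 15, therefore g is not injective.
Since g is not injective, we find the least positive k with g(k) = g(0): this means 12k ≡ 0 (mod 45), i.e. 45 ∣ 12k. Since gcd(12, 45) = 3, dividing through by 3 this holds exactly when 15 ∣ 4k, and as gcd(4, 15) = 1, exactly when 15 ∣ k.
The smallest positive such k is 15.

15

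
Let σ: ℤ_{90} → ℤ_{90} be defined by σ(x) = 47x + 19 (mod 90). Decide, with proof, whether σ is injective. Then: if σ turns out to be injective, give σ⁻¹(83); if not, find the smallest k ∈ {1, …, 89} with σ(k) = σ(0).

32

Suppose σ(s) = σ(t) in ℤ_{90}. Then 47s + 19 ≡ 47t + 19 (mod 90), so 47(s − t) ≡ 0 (mod 90).
Since gcd(47, 90) = 1, 47 is invertible modulo 90, therefore s − t ≡ 0 (mod 90), i.e. s = t.
Thus σ is injective.
We now compute 47⁻¹ mod 90 explicitly. Euclid's algorithm: 90 = 1·47 + 43, 47 = 1·43 + 4, 43 = 10·4 + 3, 4 = 1·3 + 1; back-substituting gives 1 = 23·47 − 12·90, so 47⁻¹ ≡ 23 (mod 90).
Since σ is injective, we compute σ⁻¹(83): solve 47x + 19 ≡ 83 (mod 90), i.e. 47x ≡ 64 (mod 90).
Multiplying by 47⁻¹ = 23 gives x ≡ 23·64 = 1472 = 16·90 + 32 ≡ 32 (mod 90).
Check: σ(32) = 47·32 + 19 = 1523 = 16·90 + 83 ≡ 83 (mod 90).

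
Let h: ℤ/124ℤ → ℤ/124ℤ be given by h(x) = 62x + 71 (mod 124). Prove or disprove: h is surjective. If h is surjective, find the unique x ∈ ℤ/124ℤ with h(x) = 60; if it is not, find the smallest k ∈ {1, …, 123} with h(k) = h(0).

2

Since gcd(62, 124) = 62, we have 62x ≡ 0 (mod 62) for all x, so h(x) ≡ 9 (mod 62).
But 0 ≢ 9 (mod 62), so 0 ∈ ℤ/124ℤ has no preimage. Hence h is not surjective.
Since h is not surjective, we find the least positive k with h(k) = h(0): this means 62k ≡ 0 (mod 124), i.e. 124 ∣ 62k. Since gcd(62, 124) = 62, dividing through by 62 this holds exactly when 2 ∣ k.
The smallest positive such k is 2.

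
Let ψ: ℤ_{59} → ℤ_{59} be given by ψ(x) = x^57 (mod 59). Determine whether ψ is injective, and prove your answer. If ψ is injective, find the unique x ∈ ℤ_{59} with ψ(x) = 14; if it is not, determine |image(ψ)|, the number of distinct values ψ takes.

38

Since 59 is prime, the nonzero elements of ℤ_{59} form a cyclic group of order 58.
As gcd(57, 58) = 1, raising to the 57th power is a bijection on this group: if x_1^57 ≡ x_2^57 then (x_1x_2^{−1})^57 = 1, and the only element of order dividing gcd(57, 58) = 1 is 1, so x_1 = x_2.
With ψ(0) = 0 this makes ψ injective on all of ℤ_{59}, hence bijective (finite equal-size domain and codomain). In particular ψ is injective.
Since ψ is injective, we find the preimage of 14. The inverse of x ↦ x^57 on (ℤ_{59})^× is x ↦ x^57, because 57·57 = 3249 = 56·58 + 1 ≡ 1 (mod 58) and x^{58} = 1 for x ≠ 0 (Fermat). So ψ⁻¹(14) = 14^57 mod 59.
Repeated squaring mod 59: 14^1 ≡ 14, 14^2 ≡ 14² = 196 ≡ 19, 14^4 ≡ 19² = 361 ≡ 7, 14^8 ≡ 7² = 49, 14^16 ≡ 49² = 2401 ≡ 41, 14^32 ≡ 41² = 1681 ≡ 29. Since 57 = 32 + 16 + 8 + 1, 14^57 ≡ 29·41·49·14: 29·41 = 1189 ≡ 9, then 9·49 = 441 ≡ 28, then 28·14 = 392 ≡ 38. So 14^57 ≡ 38 (mod 59).
Hence ψ⁻¹(14) = 38.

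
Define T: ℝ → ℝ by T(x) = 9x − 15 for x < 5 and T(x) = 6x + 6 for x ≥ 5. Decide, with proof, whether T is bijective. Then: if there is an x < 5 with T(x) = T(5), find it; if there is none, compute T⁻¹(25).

Both pieces are strictly increasing (slopes 9 and 6), so each is injective on its own interval.
The left piece maps (−∞, 5) onto (−∞, 30); the right piece maps [5, ∞) onto [36, ∞).
The images leave a gap (30 has no preimage), so T is not surjective, hence not bijective.
Because the two images are disjoint, no x < 5 has T(x) = T(5), so we compute T⁻¹(25): 25 lies in (−∞, 30), so solve 9x − 15 = 25: x = (25 + 15)/9 = 40/9.

40/9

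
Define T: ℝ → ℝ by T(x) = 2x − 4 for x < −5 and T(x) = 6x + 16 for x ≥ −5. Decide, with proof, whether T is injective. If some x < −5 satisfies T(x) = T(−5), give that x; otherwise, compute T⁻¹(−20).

-8

Both pieces are strictly increasing (slopes 2 and 6), so each is injective on its own interval.
The left piece maps (−∞, −5) onto (−∞, −14); the right piece maps [−5, ∞) onto [−14, ∞).
These images are disjoint, so no value is attained by both pieces. So T is injective.
Because the two images are disjoint, no x < −5 has T(x) = T(−5), so we compute T⁻¹(−20): −20 lies in (−∞, −14), so solve 2x − 4 = −20: x = (−20 + 4)/2 = −8.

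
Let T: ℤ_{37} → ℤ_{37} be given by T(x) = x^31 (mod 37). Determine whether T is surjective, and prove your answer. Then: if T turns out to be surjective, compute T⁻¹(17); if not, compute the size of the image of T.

Since 37 is prime, the nonzero elements of ℤ_{37} form a cyclic group of order 36.
As gcd(31, 36) = 1, raising to the 31st power is a bijection on this group: if a^31 ≡ b^31 then (ab^{−1})^31 = 1, and the only element of order dividing gcd(31, 36) = 1 is 1, so a = b.
With T(0) = 0 this makes T injective on all of ℤ_{37}, hence bijective (finite equal-size domain and codomain). In particular T is surjective.
Since T is surjective, we find the preimage of 17. The inverse of x ↦ x^31 on (ℤ_{37})^× is x ↦ x^7, because 31·7 = 217 = 6·36 + 1 ≡ 1 (mod 36) and x^{36} = 1 for x ≠ 0 (Fermat). So T⁻¹(17) = 17^7 mod 37.
Repeated squaring mod 37: 17^1 ≡ 17, 17^2 ≡ 17² = 289 ≡ 30, 17^4 ≡ 30² = 900 ≡ 12. Since 7 = 4 + 2 + 1, 17^7 ≡ 12·30·17: 12·30 = 360 ≡ 27, then 27·17 = 459 ≡ 15. So 17^7 ≡ 15 (mod 37).
Hence T⁻¹(17) = 15.

15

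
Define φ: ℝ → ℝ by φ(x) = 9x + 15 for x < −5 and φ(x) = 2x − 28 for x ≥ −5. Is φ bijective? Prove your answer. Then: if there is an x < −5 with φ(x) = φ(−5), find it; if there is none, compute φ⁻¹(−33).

-53/9

Both pieces are strictly increasing (slopes 9 and 2), so each is injective on its own interval.
The left piece maps (−∞, −5) onto (−∞, −30); the right piece maps [−5, ∞) onto [−38, ∞).
These images overlap. In particular φ(−5) = −38 (right piece), and solving 9x + 15 = −38 on the left piece gives x = −53/9 < −5.
So φ(−53/9) = φ(−5) with −53/9 ≠ −5, and φ is not injective, hence not bijective. This x = −53/9 is the requested value below −5.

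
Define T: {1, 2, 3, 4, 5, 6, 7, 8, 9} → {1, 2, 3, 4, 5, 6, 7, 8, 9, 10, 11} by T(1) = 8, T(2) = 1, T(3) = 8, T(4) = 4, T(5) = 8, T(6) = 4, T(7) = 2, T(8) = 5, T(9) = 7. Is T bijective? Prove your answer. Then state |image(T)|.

T(1) = 8 = T(3) with 1 ≠ 3, so T is not injective, hence not bijective.
The image of T is {1, 2, 4, 5, 7, 8}, which has 6 elements.

6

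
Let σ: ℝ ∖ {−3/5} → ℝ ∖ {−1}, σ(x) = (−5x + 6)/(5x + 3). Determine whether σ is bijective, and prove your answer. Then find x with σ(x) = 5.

Suppose σ(u) = σ(v). Cross-multiplying: (−5u + 6)(5v + 3) = (−5v + 6)(5u + 3).
Expanding both sides and cancelling the symmetric terms leaves −45·(u − v) = 0. Since −45 ≠ 0, u = v. So σ is injective.
For any y ≠ −1, solving y(5x + 3) = −5x + 6 for x gives a well-defined x ≠ −3/5. So σ is surjective.
Thus σ is bijective.
Solving σ(x) = 5: cross-multiplying gives −5x + 6 = 5(5x + 3), which rearranges to −30x = 9, so x = −3/10.

-3/10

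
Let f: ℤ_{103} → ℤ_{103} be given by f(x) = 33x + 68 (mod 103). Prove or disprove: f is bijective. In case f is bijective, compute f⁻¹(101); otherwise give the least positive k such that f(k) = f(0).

1

Recall: f is injective if f(x_1) = f(x_2) implies x_1 = x_2.
Suppose f(x_1) = f(x_2) in ℤ_{103}. Then 33x_1 + 68 ≡ 33x_2 + 68 (mod 103), therefore 33(x_1 − x_2) ≡ 0 (mod 103).
Since gcd(33, 103) = 1, 33 is invertible modulo 103, so x_1 − x_2 ≡ 0 (mod 103), i.e. x_1 = x_2.
We now compute 33⁻¹ mod 103 explicitly. Euclid's algorithm: 103 = 3·33 + 4, 33 = 8·4 + 1; back-substituting gives 1 = 25·33 − 8·103, so 33⁻¹ ≡ 25 (mod 103).
For any y ∈ ℤ_{103}, x = 25(y − 68) mod 103 satisfies f(x) = 33·25(y − 68) + 68 ≡ y (since 33·25 ≡ 1 mod 103). So every y has a preimage.
So f is bijective.
Since f is bijective, we find f⁻¹(101): we need 33x ≡ 101 − 68 ≡ 33 (mod 103). Using 33⁻¹ = 25: x ≡ 25·33 = 825 = 8·103 + 1, so x = 1.
Check: f(1) = 33·1 + 68 = 101 ≡ 101 (mod 103).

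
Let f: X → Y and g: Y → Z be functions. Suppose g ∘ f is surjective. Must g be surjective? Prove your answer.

Let c ∈ Z. Since g ∘ f is surjective, some a ∈ X has g(f(a)) = c. Then b = f(a) ∈ Y satisfies g(b) = c. So g is surjective.

surjective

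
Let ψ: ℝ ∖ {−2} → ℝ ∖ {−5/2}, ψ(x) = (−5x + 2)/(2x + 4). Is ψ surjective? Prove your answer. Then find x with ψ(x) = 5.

-6/5

For any y ≠ −5/2, solving y(2x + 4) = −5x + 2 for x gives a well-defined x ≠ −2. So ψ is surjective.
Solving ψ(x) = 5: cross-multiplying gives −5x + 2 = 5(2x + 4), which rearranges to −15x = 18, so x = −6/5.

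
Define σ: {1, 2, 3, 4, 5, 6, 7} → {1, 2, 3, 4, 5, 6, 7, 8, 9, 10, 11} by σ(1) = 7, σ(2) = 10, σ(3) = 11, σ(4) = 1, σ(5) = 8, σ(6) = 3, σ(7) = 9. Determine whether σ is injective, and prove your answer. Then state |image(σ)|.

7

The values σ(1), …, σ(7) are 7, 10, 11, 1, 8, 3, 9 — all distinct.
So σ(u) = σ(v) only when u = v, and σ is injective.
The image of σ is {1, 3, 7, 8, 9, 10, 11}, which has 7 elements.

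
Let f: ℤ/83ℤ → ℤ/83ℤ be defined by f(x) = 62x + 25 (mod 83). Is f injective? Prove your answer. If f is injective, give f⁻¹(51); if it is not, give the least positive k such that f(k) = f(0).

62

Suppose f(x_1) = f(x_2) in ℤ/83ℤ. Then 62x_1 + 25 ≡ 62x_2 + 25 (mod 83), thus 62(x_1 − x_2) ≡ 0 (mod 83).
Since gcd(62, 83) = 1, 62 is invertible modulo 83, thus x_1 − x_2 ≡ 0 (mod 83), i.e. x_1 = x_2.
Thus f is injective.
We now compute 62⁻¹ mod 83 explicitly. Euclid's algorithm: 83 = 1·62 + 21, 62 = 2·21 + 20, 21 = 1·20 + 1; back-substituting gives 1 = 79·62 − 59·83, so 62⁻¹ ≡ 79 (mod 83).
Since f is injective, we find f⁻¹(51): we need 62x ≡ 51 − 25 ≡ 26 (mod 83). Using 62⁻¹ = 79: x ≡ 79·26 = 2054 = 24·83 + 62, so x = 62.
Check: f(62) = 62·62 + 25 = 3869 = 46·83 + 51 ≡ 51 (mod 83).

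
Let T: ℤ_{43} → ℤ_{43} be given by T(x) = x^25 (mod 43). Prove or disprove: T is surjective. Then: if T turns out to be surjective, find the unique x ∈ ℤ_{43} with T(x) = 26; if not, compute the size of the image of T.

Since 43 is prime, the nonzero elements of ℤ_{43} form a cyclic group of order 42.
As gcd(25, 42) = 1, raising to the 25th power is a bijection on this group: if u^25 ≡ v^25 then (uv^{−1})^25 = 1, and the only element of order dividing gcd(25, 42) = 1 is 1, so u = v.
With T(0) = 0 this makes T injective on all of ℤ_{43}, hence bijective (finite equal-size domain and codomain). In particular T is surjective.
Since T is surjective, we find the preimage of 26. The inverse of x ↦ x^25 on (ℤ_{43})^× is x ↦ x^37, because 25·37 = 925 = 22·42 + 1 ≡ 1 (mod 42) and x^{42} = 1 for x ≠ 0 (Fermat). So T⁻¹(26) = 26^37 mod 43.
Repeated squaring mod 43: 26^1 ≡ 26, 26^2 ≡ 26² = 676 ≡ 31, 26^4 ≡ 31² = 961 ≡ 15, 26^8 ≡ 15² = 225 ≡ 10, 26^16 ≡ 10² = 100 ≡ 14, 26^32 ≡ 14² = 196 ≡ 24. Since 37 = 32 + 4 + 1, 26^37 ≡ 24·15·26: 24·15 = 360 ≡ 16, then 16·26 = 416 ≡ 29. So 26^37 ≡ 29 (mod 43).
Hence T⁻¹(26) = 29.

29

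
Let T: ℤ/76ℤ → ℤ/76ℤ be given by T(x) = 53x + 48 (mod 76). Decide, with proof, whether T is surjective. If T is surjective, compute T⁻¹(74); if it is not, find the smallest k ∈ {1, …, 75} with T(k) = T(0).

Since gcd(53, 76) = 1, 53 is invertible modulo 76. Euclid's algorithm: 76 = 1·53 + 23, 53 = 2·23 + 7, 23 = 3·7 + 2, 7 = 3·2 + 1; back-substituting gives 1 = 33·53 − 23·76, so 53⁻¹ ≡ 33 (mod 76).
For any y ∈ ℤ/76ℤ, x = 33(y − 48) mod 76 satisfies T(x) = 53·33(y − 48) + 48 ≡ y (since 53·33 ≡ 1 mod 76). So every y has a preimage.
Therefore T is surjective.
Since T is surjective, we compute T⁻¹(74): solve 53x + 48 ≡ 74 (mod 76), i.e. 53x ≡ 26 (mod 76).
Multiplying by 53⁻¹ = 33 gives x ≡ 33·26 = 858 = 11·76 + 22 ≡ 22 (mod 76).
Check: T(22) = 53·22 + 48 = 1214 = 15·76 + 74 ≡ 74 (mod 76).

22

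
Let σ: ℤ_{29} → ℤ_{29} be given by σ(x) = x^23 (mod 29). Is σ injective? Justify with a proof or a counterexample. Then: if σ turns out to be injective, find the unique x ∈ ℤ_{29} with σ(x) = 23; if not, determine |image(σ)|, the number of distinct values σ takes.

Since 29 is prime, the nonzero elements of ℤ_{29} form a cyclic group of order 28.
As gcd(23, 28) = 1, raising to the 23rd power is a bijection on this group: if u^23 ≡ v^23 then (uv^{−1})^23 = 1, and the only element of order dividing gcd(23, 28) = 1 is 1, so u = v.
With σ(0) = 0 this makes σ injective on all of ℤ_{29}, hence bijective (finite equal-size domain and codomain). In particular σ is injective.
Since σ is injective, we find the preimage of 23. The inverse of x ↦ x^23 on (ℤ_{29})^× is x ↦ x^11, because 23·11 = 253 = 9·28 + 1 ≡ 1 (mod 28) and x^{28} = 1 for x ≠ 0 (Fermat). So σ⁻¹(23) = 23^11 mod 29.
Repeated squaring mod 29: 23^1 ≡ 23, 23^2 ≡ 23² = 529 ≡ 7, 23^4 ≡ 7² = 49 ≡ 20, 23^8 ≡ 20² = 400 ≡ 23. Since 11 = 8 + 2 + 1, 23^11 ≡ 23·7·23: 23·7 = 161 ≡ 16, then 16·23 = 368 ≡ 20. So 23^11 ≡ 20 (mod 29).
Hence σ⁻¹(23) = 20.

20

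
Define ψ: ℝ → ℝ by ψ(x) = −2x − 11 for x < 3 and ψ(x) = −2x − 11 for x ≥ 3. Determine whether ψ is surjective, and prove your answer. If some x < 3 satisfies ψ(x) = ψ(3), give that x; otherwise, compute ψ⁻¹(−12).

Both pieces are strictly decreasing (slopes −2 and −2), so each is injective on its own interval.
The left piece maps (−∞, 3) onto (−17, ∞); the right piece maps [3, ∞) onto (−∞, −17].
These images together cover ℝ, so ψ is surjective.
Because the two images are disjoint, no x < 3 has ψ(x) = ψ(3), so we compute ψ⁻¹(−12): −12 lies in (−17, ∞), so solve −2x − 11 = −12: x = (−12 + 11)/(−2) = 1/2.

1/2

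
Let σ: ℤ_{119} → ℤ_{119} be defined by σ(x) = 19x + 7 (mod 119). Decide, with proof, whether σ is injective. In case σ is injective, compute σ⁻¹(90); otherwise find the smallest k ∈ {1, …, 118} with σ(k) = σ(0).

If σ(x_1) = σ(x_2), then 19x_1 ≡ 19x_2 (mod 119). Because gcd(19, 119) = 1, we may cancel 19 to get x_1 ≡ x_2 (mod 119).
So σ is injective.
We now compute 19⁻¹ mod 119 explicitly. Euclid's algorithm: 119 = 6·19 + 5, 19 = 3·5 + 4, 5 = 1·4 + 1; back-substituting gives 1 = 94·19 − 15·119, so 19⁻¹ ≡ 94 (mod 119).
Since σ is injective, we compute σ⁻¹(90): solve 19x + 7 ≡ 90 (mod 119), i.e. 19x ≡ 83 (mod 119).
Multiplying by 19⁻¹ = 94 gives x ≡ 94·83 = 7802 = 65·119 + 67 ≡ 67 (mod 119).
Check: σ(67) = 19·67 + 7 = 1280 = 10·119 + 90 ≡ 90 (mod 119).

67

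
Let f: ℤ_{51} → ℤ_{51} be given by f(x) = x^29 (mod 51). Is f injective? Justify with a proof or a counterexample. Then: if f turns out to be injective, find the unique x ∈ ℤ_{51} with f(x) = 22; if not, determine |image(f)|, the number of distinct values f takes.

31

Computing x^29 mod 51 for each x (by repeated squaring, reducing mod 51 at every step), the values f(0), f(1), …, f(50) are: 0, 1, 32, 12, 4, 20, 27, 40, 26, 42, 28, 41, 48, 13, 5, 36, 16, 17, 18, 49, 29, 21, 37, 44, 6, 43, 8, 45, 7, 14, 30, 22, 2, 33, 34, 35, 15, 46, 38, 3, 10, 23, 9, 25, 11, 24, 31, 47, 39, 19, 50.
Every element of ℤ_{51} appears exactly once in this list, so f is a bijection, and in particular injective.
Since f is injective, we read off the preimage of 22 from the same table: f(31) = 22, so f⁻¹(22) = 31.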